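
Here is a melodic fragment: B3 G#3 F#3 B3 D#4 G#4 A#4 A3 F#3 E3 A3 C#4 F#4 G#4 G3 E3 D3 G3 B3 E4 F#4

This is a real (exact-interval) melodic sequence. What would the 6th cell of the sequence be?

Db3 Bb2 Ab2 Db3 F3 Bb3 C4

Taking 7-note groups, the heads are B3, A3, G3: the pattern moves down a 2nd.
Continuing the starts: F3 → Eb3 → Db3.
So cell 6 is Db3 Bb2 Ab2 Db3 F3 Bb3 C4.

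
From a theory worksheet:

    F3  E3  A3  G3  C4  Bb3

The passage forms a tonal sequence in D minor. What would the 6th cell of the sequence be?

Bb4 A4

Unit = 2 notes; the statements start on F3, A3, C4, moving up a 3rd each time.
Continuing the starts: E4 → G4 → Bb4.
So cell 6 is Bb4 A4.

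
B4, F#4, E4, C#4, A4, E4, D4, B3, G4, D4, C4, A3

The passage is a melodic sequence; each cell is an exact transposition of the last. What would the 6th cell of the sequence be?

Db4 Ab3 Gb3 Eb3

With a 4-note motive the entries are B4, A4, G4, each down a 2nd from the previous.
Extending down a 2nd: F4 → Eb4 → Db4.
So cell 6 is Db4 Ab3 Gb3 Eb3.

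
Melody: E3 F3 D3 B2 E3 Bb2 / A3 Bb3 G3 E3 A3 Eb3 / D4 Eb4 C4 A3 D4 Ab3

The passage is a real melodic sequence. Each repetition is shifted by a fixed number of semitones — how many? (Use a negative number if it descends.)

Unit = 6 notes; the statements start on E3, A3, D4, moving up a 4th each time.
E3 to A3 spans +5 semitones.

5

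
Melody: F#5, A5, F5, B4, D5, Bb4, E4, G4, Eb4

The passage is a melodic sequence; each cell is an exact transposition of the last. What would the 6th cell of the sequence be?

The 3-note cells begin on F#5, B4, E4 — each down a 5th from the last.
Carrying on: A3 → D3 → G2.
From G2 the exact shape gives G2 Bb2 Gb2.

G2 Bb2 Gb2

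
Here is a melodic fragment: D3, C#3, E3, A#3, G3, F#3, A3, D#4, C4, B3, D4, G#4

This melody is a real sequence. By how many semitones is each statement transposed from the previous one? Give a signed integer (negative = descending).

5

Taking 4-note groups, the heads are D3, G3, C4: the pattern moves up a 4th.
D3→G3 is 55 − 50 = 5 semitones.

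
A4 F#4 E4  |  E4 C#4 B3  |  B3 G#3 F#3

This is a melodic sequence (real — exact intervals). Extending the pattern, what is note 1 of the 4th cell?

F#3

The unit is 3 notes. Position-1 pitches of the 3 shown cells: A4, E4, B3.
From B3, down a 4th gives F#3.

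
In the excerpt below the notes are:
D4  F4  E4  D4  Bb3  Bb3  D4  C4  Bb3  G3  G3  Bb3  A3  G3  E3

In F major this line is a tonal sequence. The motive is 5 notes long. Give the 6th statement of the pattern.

With a 5-note motive the entries are D4, Bb3, G3, each down a 3rd from the previous.
Continuing the starts: E3 → C3 → A2.
So cell 6 is A2 C3 Bb2 A2 F2.

A2 C3 Bb2 A2 F2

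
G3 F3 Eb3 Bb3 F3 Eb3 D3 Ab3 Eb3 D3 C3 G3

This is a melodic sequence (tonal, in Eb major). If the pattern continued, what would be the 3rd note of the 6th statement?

The unit is 4 notes. Position-3 pitches of the 3 shown cells: Eb3, D3, C3.
Carrying that down a 2nd forward: Bb2 → Ab2 → G2.

G2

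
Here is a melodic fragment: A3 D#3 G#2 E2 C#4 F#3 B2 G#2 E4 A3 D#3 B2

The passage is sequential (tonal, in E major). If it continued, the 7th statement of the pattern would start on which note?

F#5

Unit = 4 notes; the statements start on A3, C#4, E4, moving up a 3rd each time.
Extending the heads up a 3rd: G#4 → B4 → D#5 → F#5.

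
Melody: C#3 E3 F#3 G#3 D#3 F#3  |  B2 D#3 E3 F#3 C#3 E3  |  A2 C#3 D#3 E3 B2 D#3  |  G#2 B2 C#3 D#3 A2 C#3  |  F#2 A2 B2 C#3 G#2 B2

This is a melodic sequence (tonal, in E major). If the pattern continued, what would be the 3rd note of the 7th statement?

Grouping in 6s, the 3rd note of each cell is F#3, E3, D#3, C#3, B2.
Carrying that down a 2nd forward: A2 → G#2.

G#2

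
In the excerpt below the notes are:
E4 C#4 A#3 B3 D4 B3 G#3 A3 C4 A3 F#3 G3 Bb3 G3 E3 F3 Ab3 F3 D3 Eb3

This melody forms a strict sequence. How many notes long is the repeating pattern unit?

4

There are 20 notes; a 4-note unit gives 5 cells:
E4 C#4 A#3 B3 | D4 B3 G#3 A3 | C4 A3 F#3 G3 | Bb3 G3 E3 F3 | Ab3 F3 D3 Eb3
Each cell is the previous one down a 2nd — so the unit is 4 notes.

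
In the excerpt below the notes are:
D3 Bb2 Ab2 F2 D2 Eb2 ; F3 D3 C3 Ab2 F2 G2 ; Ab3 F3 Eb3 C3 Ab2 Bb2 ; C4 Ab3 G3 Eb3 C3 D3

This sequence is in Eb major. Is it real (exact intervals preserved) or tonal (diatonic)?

Every note is diatonic to Eb major.
Cell 1 has -4 semitones from note 1 to 2, but cell 2 has -3 — the interval quality changes while the contour stays the same, which is the hallmark of a tonal sequence.

tonal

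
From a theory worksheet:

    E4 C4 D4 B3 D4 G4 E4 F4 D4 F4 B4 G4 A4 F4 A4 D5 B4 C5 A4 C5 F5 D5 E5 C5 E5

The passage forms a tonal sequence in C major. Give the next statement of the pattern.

A5 F5 G5 E5 G5

The 5-note cells begin on E4, G4, B4, D5, F5 — each up a 3rd from the last.
From A5 the diatonic shape gives A5 F5 G5 E5 G5.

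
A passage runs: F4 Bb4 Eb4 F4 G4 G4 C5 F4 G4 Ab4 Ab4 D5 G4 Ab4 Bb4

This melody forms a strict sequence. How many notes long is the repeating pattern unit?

5

There are 15 notes; a 5-note unit gives 3 cells:
F4 Bb4 Eb4 F4 G4 | G4 C5 F4 G4 Ab4 | Ab4 D5 G4 Ab4 Bb4
Each cell is the previous one up a 2nd — so the unit is 5 notes.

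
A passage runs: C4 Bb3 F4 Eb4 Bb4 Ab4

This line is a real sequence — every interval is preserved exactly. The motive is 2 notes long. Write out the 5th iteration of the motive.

Ab5 Gb5

The 2-note cells begin on C4, F4, Bb4 — each up a 4th from the last.
Continuing the starts: Eb5 → Ab5.
Statement 5 starts on Ab5 and keeps the same exact contour: Ab5 Gb5.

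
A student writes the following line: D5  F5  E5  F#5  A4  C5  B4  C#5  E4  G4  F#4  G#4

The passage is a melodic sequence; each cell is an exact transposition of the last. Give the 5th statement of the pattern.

Unit = 4 notes; the statements start on D5, A4, E4, moving down a 4th each time.
Extending down a 4th: B3 → F#3.
From F#3 the exact shape gives F#3 A3 G#3 A#3.

F#3 A3 G#3 A#3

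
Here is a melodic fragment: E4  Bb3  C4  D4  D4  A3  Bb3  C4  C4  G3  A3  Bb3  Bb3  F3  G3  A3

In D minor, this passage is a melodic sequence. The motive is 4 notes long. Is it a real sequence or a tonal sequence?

Every note is diatonic to D minor.
Cell 1 has -6 semitones from note 1 to 2, but cell 2 has -5 — the interval quality changes while the contour stays the same, which is the hallmark of a tonal sequence.

tonal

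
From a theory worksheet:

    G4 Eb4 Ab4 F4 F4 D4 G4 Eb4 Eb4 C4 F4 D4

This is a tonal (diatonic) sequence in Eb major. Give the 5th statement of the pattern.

With a 4-note motive the entries are G4, F4, Eb4, each down a 2nd from the previous.
Carrying on: D4 → C4.
From C4 the diatonic shape gives C4 Ab3 D4 Bb3.

C4 Ab3 D4 Bb3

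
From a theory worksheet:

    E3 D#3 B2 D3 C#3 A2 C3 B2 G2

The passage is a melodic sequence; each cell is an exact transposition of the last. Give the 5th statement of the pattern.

With a 3-note motive the entries are E3, D3, C3, each down a 2nd from the previous.
Carrying on: Bb2 → Ab2.
So cell 5 is Ab2 G2 Eb2.

Ab2 G2 Eb2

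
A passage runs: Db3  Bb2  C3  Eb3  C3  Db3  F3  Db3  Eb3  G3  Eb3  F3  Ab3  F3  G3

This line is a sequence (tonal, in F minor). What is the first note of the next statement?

Bb3

Taking 3-note groups, the heads are Db3, Eb3, F3, G3, Ab3: the pattern moves up a 2nd.
The next head, up a 2nd from Ab3, is Bb3.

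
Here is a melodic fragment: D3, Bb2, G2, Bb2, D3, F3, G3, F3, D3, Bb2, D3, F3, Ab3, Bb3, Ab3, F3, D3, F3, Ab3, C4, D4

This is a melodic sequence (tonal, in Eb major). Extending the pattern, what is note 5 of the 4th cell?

The unit is 7 notes. Position-5 pitches of the 3 shown cells: D3, F3, Ab3.
One more up a 3rd gives C4.

C4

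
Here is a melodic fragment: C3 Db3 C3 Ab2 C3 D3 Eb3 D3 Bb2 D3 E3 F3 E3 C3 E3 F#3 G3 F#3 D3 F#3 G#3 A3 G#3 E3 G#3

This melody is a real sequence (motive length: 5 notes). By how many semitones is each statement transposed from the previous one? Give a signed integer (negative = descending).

Taking 5-note groups, the heads are C3, D3, E3, F#3, G#3: the pattern moves up a 2nd.
C3 to D3 spans +2 semitones.

2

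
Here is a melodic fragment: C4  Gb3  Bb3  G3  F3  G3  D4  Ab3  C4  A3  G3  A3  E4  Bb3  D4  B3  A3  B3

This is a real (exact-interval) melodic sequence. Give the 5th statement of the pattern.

With a 6-note motive the entries are C4, D4, E4, each up a 2nd from the previous.
Continuing the starts: F#4 → G#4.
From G#4 the exact shape gives G#4 D4 F#4 D#4 C#4 D#4.

G#4 D4 F#4 D#4 C#4 D#4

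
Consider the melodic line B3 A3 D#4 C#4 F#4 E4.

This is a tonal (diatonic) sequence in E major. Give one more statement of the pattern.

Unit = 2 notes; the statements start on B3, D#4, F#4, moving up a 3rd each time.
So cell 4 is A4 G#4.

A4 G#4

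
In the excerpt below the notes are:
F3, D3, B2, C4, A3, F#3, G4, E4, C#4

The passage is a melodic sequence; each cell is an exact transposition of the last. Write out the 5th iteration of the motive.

A5 F#5 D#5

Unit = 3 notes; the statements start on F3, C4, G4, moving up a 5th each time.
Extending up a 5th: D5 → A5.
From A5 the exact shape gives A5 F#5 D#5.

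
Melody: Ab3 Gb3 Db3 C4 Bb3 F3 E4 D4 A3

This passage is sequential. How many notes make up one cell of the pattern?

3

9 notes total. Splitting into 3 groups of 3:
Ab3 Gb3 Db3 | C4 Bb3 F3 | E4 D4 A3
Each cell is the previous one up a 3rd — so the unit is 3 notes.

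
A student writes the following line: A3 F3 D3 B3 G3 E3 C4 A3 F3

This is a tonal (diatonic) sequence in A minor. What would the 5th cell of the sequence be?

With a 3-note motive the entries are A3, B3, C4, each up a 2nd from the previous.
Continuing the starts: D4 → E4.
Statement 5 starts on E4 and keeps the same diatonic contour: E4 C4 A3.

E4 C4 A3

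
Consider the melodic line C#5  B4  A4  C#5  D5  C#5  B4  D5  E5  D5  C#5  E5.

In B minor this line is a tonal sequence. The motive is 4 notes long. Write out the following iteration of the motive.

F#5 E5 D5 F#5

With a 4-note motive the entries are C#5, D5, E5, each up a 2nd from the previous.
Statement 4 starts on F#5 and keeps the same diatonic contour: F#5 E5 D5 F#5.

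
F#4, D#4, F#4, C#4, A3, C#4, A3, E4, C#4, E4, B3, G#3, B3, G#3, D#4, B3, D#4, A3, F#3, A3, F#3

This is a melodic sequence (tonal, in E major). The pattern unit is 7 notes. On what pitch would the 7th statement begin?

With a 7-note motive the entries are F#4, E4, D#4, each down a 2nd from the previous.
Continuing: C#4 → B3 → A3 → G#3. Statement 7 starts on G#3.

G#3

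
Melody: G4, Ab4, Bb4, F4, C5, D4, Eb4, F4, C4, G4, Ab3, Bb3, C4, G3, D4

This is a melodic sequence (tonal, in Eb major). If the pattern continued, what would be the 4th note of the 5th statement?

The unit is 5 notes. Position-4 pitches of the 3 shown cells: F4, C4, G3.
Each moves down a 4th. Continuing: D3 → Ab2.

Ab2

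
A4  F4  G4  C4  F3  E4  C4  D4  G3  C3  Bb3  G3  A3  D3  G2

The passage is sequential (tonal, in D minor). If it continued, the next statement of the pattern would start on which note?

Taking 5-note groups, the heads are A4, E4, Bb3: the pattern moves down a 4th.
The next head, down a 4th from Bb3, is F3.

F3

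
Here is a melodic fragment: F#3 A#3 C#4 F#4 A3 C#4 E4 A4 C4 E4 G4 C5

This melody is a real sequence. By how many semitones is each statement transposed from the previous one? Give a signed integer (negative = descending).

3

Unit = 4 notes; the statements start on F#3, A3, C4, moving up a 3rd each time.
Counting half-steps from F#3 to A3: 3.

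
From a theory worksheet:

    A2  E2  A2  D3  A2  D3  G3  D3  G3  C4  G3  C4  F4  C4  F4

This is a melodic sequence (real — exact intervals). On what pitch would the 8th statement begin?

Ab5

Taking 3-note groups, the heads are A2, D3, G3, C4, F4: the pattern moves up a 4th.
Extending the heads up a 4th: Bb4 → Eb5 → Ab5.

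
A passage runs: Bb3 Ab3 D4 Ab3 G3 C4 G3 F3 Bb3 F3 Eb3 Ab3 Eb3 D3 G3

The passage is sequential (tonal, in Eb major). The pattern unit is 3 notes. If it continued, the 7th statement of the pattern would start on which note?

The 3-note cells begin on Bb3, Ab3, G3, F3, Eb3 — each down a 2nd from the last.
Continuing: D3 → C3. Statement 7 starts on C3.

C3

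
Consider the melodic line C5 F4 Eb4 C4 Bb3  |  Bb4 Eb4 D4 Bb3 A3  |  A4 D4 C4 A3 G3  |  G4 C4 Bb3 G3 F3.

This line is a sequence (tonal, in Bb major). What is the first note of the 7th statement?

Unit = 5 notes; the statements start on C5, Bb4, A4, G4, moving down a 2nd each time.
Extending the heads down a 2nd: F4 → Eb4 → D4.

D4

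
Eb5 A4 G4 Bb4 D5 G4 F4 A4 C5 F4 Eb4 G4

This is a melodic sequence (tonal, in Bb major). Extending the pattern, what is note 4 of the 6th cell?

D4

The unit is 4 notes. Position-4 pitches of the 3 shown cells: Bb4, A4, G4.
Extending down a 2nd: F4 → Eb4 → D4.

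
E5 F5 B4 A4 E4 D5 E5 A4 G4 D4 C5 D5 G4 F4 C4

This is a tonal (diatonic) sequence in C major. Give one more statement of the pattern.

B4 C5 F4 E4 B3

With a 5-note motive the entries are E5, D5, C5, each down a 2nd from the previous.
Statement 4 starts on B4 and keeps the same diatonic contour: B4 C5 F4 E4 B3.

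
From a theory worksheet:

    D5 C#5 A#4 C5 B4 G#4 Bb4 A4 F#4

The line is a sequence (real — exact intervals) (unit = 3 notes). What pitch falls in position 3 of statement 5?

D4

The unit is 3 notes. Position-3 pitches of the 3 shown cells: A#4, G#4, F#4.
Carrying that down a 2nd forward: E4 → D4.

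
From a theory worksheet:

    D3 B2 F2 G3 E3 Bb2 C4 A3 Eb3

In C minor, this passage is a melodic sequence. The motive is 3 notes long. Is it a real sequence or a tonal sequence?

Each cell has the same semitone pattern (-3, -6) — intervals are preserved exactly.
And B2 lies outside C minor, so the sequence is real rather than tonal.

real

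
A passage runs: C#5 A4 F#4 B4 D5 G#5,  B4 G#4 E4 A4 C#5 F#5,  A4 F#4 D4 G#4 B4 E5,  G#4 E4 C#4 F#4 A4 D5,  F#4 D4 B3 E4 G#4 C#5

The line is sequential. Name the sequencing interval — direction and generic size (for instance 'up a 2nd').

Taking 6-note groups, the heads are C#5, B4, A4, G#4, F#4: the pattern moves down a 2nd.
C#5 to B4 is down a 2nd.

down a 2nd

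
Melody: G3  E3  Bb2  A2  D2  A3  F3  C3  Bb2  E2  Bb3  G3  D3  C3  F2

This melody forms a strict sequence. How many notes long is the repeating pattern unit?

5

Try groups of 5 (3 cells in 15 notes):
G3 E3 Bb2 A2 D2 | A3 F3 C3 Bb2 E2 | Bb3 G3 D3 C3 F2
Every group is a transposition up a 2nd of the one before; no shorter unit works.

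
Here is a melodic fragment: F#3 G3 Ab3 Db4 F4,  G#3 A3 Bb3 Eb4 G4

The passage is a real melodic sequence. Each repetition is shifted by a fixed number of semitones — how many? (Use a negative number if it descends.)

The 5-note cells begin on F#3, G#3 — each up a 2nd from the last.
Counting half-steps from F#3 to G#3: 2.

2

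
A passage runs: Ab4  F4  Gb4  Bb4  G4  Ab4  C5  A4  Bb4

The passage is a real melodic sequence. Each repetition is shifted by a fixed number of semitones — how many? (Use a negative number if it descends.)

The 3-note cells begin on Ab4, Bb4, C5 — each up a 2nd from the last.
Ab4 to Bb4 spans +2 semitones.

2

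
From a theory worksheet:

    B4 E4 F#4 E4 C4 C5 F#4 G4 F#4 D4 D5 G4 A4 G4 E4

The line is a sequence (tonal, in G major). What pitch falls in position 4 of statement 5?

B4

The unit is 5 notes. Position-4 pitches of the 3 shown cells: E4, F#4, G4.
Each moves up a 2nd. Continuing: A4 → B4.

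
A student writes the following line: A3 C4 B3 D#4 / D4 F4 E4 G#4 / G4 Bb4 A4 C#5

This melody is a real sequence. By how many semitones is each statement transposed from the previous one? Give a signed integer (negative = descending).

5

Taking 4-note groups, the heads are A3, D4, G4: the pattern moves up a 4th.
A3→D4 is 62 − 57 = 5 semitones.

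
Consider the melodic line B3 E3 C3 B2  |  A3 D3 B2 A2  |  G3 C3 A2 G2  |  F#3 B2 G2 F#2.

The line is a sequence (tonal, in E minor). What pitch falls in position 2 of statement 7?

The unit is 4 notes. Position-2 pitches of the 4 shown cells: E3, D3, C3, B2.
Extending down a 2nd: A2 → G2 → F#2.

F#2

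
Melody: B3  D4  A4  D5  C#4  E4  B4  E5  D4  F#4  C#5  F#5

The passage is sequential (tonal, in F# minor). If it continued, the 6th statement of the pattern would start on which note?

Unit = 4 notes; the statements start on B3, C#4, D4, moving up a 2nd each time.
Extending the heads up a 2nd: E4 → F#4 → G#4.

G#4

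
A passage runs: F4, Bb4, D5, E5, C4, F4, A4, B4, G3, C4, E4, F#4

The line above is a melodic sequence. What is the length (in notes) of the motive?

12 notes total. Splitting into 3 groups of 4:
F4 Bb4 D5 E5 | C4 F4 A4 B4 | G3 C4 E4 F#4
Every group is a transposition down a 4th of the one before; no shorter unit works.

4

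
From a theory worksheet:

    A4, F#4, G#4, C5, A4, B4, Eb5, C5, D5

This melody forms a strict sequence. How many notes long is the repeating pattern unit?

There are 9 notes; a 3-note unit gives 3 cells:
A4 F#4 G#4 | C5 A4 B4 | Eb5 C5 D5
Every group is a transposition up a 3rd of the one before; no shorter unit works.

3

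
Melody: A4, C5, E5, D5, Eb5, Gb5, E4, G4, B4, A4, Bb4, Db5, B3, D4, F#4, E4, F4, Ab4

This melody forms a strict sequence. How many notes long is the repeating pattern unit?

There are 18 notes; a 6-note unit gives 3 cells:
A4 C5 E5 D5 Eb5 Gb5 | E4 G4 B4 A4 Bb4 Db5 | B3 D4 F#4 E4 F4 Ab4
Each cell is the previous one down a 4th — so the unit is 6 notes.

6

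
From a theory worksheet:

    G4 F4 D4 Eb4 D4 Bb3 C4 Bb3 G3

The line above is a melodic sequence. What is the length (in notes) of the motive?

Try groups of 3 (3 cells in 9 notes):
G4 F4 D4 | Eb4 D4 Bb3 | C4 Bb3 G3
That's a consistent down a 3rd shift per cell, and no other grouping gives one.

3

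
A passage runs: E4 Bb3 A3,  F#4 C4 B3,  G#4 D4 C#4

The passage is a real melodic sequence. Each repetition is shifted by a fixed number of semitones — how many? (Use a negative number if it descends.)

2

Unit = 3 notes; the statements start on E4, F#4, G#4, moving up a 2nd each time.
Counting half-steps from E4 to F#4: 2.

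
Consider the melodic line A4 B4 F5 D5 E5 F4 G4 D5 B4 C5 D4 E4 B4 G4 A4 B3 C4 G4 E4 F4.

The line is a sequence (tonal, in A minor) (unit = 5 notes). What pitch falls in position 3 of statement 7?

A3

Grouping in 5s, the 3rd note of each cell is F5, D5, B4, G4.
Carrying that down a 3rd forward: E4 → C4 → A3.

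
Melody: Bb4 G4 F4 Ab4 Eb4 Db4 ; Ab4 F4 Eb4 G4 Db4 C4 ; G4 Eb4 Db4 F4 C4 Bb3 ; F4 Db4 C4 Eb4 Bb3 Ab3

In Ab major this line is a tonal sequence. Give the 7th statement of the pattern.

With a 6-note motive the entries are Bb4, Ab4, G4, F4, each down a 2nd from the previous.
Continuing the starts: Eb4 → Db4 → C4.
From C4 the diatonic shape gives C4 Ab3 G3 Bb3 F3 Eb3.

C4 Ab3 G3 Bb3 F3 Eb3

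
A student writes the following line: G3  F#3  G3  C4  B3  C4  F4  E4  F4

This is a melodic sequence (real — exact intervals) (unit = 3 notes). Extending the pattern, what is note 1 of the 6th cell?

The unit is 3 notes. Position-1 pitches of the 3 shown cells: G3, C4, F4.
Extending up a 4th: Bb4 → Eb5 → Ab5.

Ab5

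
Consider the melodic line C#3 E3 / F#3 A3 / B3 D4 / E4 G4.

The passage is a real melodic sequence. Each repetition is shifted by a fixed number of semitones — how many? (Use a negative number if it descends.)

5

With a 2-note motive the entries are C#3, F#3, B3, E4, each up a 4th from the previous.
Counting half-steps from C#3 to F#3: 5.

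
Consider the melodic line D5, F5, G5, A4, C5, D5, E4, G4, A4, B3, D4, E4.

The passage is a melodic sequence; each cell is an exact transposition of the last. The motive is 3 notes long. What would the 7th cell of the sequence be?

Unit = 3 notes; the statements start on D5, A4, E4, B3, moving down a 4th each time.
Extending down a 4th: F#3 → C#3 → G#2.
Statement 7 starts on G#2 and keeps the same exact contour: G#2 B2 C#3.

G#2 B2 C#3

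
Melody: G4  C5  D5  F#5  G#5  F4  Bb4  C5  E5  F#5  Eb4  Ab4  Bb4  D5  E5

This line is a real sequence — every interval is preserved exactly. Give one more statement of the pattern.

Db4 Gb4 Ab4 C5 D5

With a 5-note motive the entries are G4, F4, Eb4, each down a 2nd from the previous.
From Db4 the exact shape gives Db4 Gb4 Ab4 C5 D5.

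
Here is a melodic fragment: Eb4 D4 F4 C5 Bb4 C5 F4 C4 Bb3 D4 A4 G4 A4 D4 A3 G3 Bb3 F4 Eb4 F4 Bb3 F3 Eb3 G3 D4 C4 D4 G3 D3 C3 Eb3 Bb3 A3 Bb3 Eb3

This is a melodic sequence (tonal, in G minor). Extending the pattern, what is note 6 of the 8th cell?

The unit is 7 notes. Position-6 pitches of the 5 shown cells: C5, A4, F4, D4, Bb3.
Carrying that down a 3rd forward: G3 → Eb3 → C3.

C3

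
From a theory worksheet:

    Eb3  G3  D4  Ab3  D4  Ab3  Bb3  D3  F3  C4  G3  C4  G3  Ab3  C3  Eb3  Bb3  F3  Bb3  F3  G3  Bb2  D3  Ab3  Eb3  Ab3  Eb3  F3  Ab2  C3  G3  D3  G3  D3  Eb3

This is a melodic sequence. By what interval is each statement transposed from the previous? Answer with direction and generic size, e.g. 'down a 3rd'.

The 7-note cells begin on Eb3, D3, C3, Bb2, Ab2 — each down a 2nd from the last.
From Eb3 to D3: down a 2nd.

down a 2nd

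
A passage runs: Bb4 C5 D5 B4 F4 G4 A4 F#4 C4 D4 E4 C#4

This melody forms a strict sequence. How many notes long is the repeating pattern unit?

There are 12 notes; a 4-note unit gives 3 cells:
Bb4 C5 D5 B4 | F4 G4 A4 F#4 | C4 D4 E4 C#4
Each cell is the previous one down a 4th — so the unit is 4 notes.

4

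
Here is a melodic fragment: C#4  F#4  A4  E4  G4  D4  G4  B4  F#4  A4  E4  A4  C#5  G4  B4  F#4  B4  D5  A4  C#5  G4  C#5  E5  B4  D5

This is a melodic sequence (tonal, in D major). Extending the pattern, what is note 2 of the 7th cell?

E5

With 5-note cells, note 2 of each statement runs F#4, G4, A4, B4, C#5.
Extending up a 2nd: D5 → E5.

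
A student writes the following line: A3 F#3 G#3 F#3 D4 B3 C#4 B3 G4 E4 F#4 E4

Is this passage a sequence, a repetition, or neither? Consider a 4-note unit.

sequence

Each 4-note cell is the previous one transposed up a 4th.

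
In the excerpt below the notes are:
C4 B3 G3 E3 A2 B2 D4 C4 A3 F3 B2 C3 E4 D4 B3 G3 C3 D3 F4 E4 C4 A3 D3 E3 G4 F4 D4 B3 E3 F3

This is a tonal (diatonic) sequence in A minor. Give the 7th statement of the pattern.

B4 A4 F4 D4 G3 A3

The 6-note cells begin on C4, D4, E4, F4, G4 — each up a 2nd from the last.
Continuing the starts: A4 → B4.
So cell 7 is B4 A4 F4 D4 G3 A3.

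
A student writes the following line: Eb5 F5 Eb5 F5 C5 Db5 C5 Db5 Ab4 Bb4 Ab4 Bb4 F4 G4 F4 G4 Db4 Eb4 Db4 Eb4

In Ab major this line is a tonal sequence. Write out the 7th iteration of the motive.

G3 Ab3 G3 Ab3

Taking 4-note groups, the heads are Eb5, C5, Ab4, F4, Db4: the pattern moves down a 3rd.
Continuing the starts: Bb3 → G3.
From G3 the diatonic shape gives G3 Ab3 G3 Ab3.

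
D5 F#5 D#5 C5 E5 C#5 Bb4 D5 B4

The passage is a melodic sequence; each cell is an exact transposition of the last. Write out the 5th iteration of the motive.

Taking 3-note groups, the heads are D5, C5, Bb4: the pattern moves down a 2nd.
Carrying on: Ab4 → Gb4.
From Gb4 the exact shape gives Gb4 Bb4 G4.

Gb4 Bb4 G4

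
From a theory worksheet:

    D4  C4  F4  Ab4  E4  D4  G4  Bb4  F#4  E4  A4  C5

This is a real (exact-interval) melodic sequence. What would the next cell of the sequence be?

Taking 4-note groups, the heads are D4, E4, F#4: the pattern moves up a 2nd.
So cell 4 is G#4 F#4 B4 D5.

G#4 F#4 B4 D5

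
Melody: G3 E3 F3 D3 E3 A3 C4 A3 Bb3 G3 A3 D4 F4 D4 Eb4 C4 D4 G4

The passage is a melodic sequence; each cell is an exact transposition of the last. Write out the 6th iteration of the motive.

Taking 6-note groups, the heads are G3, C4, F4: the pattern moves up a 4th.
Continuing the starts: Bb4 → Eb5 → Ab5.
So cell 6 is Ab5 F5 Gb5 Eb5 F5 Bb5.

Ab5 F5 Gb5 Eb5 F5 Bb5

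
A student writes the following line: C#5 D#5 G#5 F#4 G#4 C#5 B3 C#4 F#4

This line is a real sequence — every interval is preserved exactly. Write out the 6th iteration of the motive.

The 3-note cells begin on C#5, F#4, B3 — each down a 5th from the last.
Carrying on: E3 → A2 → D2.
Statement 6 starts on D2 and keeps the same exact contour: D2 E2 A2.

D2 E2 A2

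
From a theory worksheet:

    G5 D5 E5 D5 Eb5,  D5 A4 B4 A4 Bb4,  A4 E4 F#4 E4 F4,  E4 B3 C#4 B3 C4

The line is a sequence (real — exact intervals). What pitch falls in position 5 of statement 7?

Grouping in 5s, the 5th note of each cell is Eb5, Bb4, F4, C4.
Each moves down a 4th. Continuing: G3 → D3 → A2.

A2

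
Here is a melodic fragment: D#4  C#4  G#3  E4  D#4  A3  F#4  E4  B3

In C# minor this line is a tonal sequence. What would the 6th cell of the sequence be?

B4 A4 E4

The 3-note cells begin on D#4, E4, F#4 — each up a 2nd from the last.
Continuing the starts: G#4 → A4 → B4.
So cell 6 is B4 A4 E4.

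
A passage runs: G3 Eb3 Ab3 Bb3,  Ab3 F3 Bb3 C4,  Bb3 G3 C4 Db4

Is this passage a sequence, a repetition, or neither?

sequence

Each 4-note cell is the previous one transposed up a 2nd.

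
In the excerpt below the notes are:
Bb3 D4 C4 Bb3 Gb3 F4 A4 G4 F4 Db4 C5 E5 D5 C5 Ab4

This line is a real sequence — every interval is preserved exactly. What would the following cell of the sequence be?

G5 B5 A5 G5 Eb5

With a 5-note motive the entries are Bb3, F4, C5, each up a 5th from the previous.
From G5 the exact shape gives G5 B5 A5 G5 Eb5.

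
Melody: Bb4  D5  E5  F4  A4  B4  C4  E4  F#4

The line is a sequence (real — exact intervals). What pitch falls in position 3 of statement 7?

The unit is 3 notes. Position-3 pitches of the 3 shown cells: E5, B4, F#4.
Carrying that down a 4th forward: C#4 → G#3 → D#3 → A#2.

A#2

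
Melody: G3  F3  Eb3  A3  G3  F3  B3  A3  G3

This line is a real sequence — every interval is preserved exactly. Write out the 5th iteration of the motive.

D#4 C#4 B3

Taking 3-note groups, the heads are G3, A3, B3: the pattern moves up a 2nd.
Carrying on: C#4 → D#4.
Statement 5 starts on D#4 and keeps the same exact contour: D#4 C#4 B3.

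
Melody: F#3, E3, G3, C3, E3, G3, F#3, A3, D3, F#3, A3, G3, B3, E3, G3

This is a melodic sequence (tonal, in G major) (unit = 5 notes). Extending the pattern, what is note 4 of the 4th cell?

F#3

Grouping in 5s, the 4th note of each cell is C3, D3, E3.
One more up a 2nd gives F#3.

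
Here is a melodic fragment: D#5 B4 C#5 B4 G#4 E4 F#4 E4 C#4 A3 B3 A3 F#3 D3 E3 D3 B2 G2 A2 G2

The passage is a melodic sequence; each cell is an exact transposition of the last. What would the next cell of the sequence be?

E2 C2 D2 C2

Taking 4-note groups, the heads are D#5, G#4, C#4, F#3, B2: the pattern moves down a 5th.
From E2 the exact shape gives E2 C2 D2 C2.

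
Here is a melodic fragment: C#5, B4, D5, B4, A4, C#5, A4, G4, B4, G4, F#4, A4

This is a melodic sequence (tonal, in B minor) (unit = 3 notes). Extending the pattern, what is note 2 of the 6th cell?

The unit is 3 notes. Position-2 pitches of the 4 shown cells: B4, A4, G4, F#4.
Each moves down a 2nd. Continuing: E4 → D4.

D4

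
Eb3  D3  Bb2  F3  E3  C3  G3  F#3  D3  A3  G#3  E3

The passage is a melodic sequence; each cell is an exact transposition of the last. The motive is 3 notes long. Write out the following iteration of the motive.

With a 3-note motive the entries are Eb3, F3, G3, A3, each up a 2nd from the previous.
Statement 5 starts on B3 and keeps the same exact contour: B3 A#3 F#3.

B3 A#3 F#3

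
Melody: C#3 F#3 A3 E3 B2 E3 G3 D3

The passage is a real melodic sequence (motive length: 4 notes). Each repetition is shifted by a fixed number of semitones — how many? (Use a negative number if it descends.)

The 4-note cells begin on C#3, B2 — each down a 2nd from the last.
C#3 to B2 spans -2 semitones.

-2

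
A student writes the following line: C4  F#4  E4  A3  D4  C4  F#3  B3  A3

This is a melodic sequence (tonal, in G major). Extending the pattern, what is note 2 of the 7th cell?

A2

With 3-note cells, note 2 of each statement runs F#4, D4, B3.
Carrying that down a 3rd forward: G3 → E3 → C3 → A2.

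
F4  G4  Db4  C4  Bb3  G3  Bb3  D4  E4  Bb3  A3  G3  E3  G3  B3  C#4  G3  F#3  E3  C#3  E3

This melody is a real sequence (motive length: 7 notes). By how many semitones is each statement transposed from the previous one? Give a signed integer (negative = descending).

The 7-note cells begin on F4, D4, B3 — each down a 3rd from the last.
F4 to D4 spans -3 semitones.

-3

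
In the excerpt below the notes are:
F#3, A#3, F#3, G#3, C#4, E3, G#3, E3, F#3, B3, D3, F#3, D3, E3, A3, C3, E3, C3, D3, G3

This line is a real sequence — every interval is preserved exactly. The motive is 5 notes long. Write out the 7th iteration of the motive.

With a 5-note motive the entries are F#3, E3, D3, C3, each down a 2nd from the previous.
Continuing the starts: Bb2 → Ab2 → Gb2.
So cell 7 is Gb2 Bb2 Gb2 Ab2 Db3.

Gb2 Bb2 Gb2 Ab2 Db3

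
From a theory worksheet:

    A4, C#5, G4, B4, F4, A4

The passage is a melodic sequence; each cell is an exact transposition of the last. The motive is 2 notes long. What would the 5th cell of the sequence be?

Taking 2-note groups, the heads are A4, G4, F4: the pattern moves down a 2nd.
Continuing the starts: Eb4 → Db4.
From Db4 the exact shape gives Db4 F4.

Db4 F4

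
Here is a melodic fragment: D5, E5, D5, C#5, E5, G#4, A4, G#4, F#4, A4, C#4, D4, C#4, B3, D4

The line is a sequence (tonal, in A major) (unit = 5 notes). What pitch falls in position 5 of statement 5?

With 5-note cells, note 5 of each statement runs E5, A4, D4.
Extending down a 5th: G#3 → C#3.

C#3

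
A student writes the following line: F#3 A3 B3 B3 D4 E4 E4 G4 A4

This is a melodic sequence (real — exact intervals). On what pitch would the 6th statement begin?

G5

Unit = 3 notes; the statements start on F#3, B3, E4, moving up a 4th each time.
Continuing: A4 → D5 → G5. Statement 6 starts on G5.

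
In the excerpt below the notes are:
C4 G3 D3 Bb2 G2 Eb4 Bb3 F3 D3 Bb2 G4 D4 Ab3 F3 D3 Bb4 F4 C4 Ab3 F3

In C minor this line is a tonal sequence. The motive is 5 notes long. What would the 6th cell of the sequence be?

F5 C5 G4 Eb4 C4

Taking 5-note groups, the heads are C4, Eb4, G4, Bb4: the pattern moves up a 3rd.
Carrying on: D5 → F5.
Statement 6 starts on F5 and keeps the same diatonic contour: F5 C5 G4 Eb4 C4.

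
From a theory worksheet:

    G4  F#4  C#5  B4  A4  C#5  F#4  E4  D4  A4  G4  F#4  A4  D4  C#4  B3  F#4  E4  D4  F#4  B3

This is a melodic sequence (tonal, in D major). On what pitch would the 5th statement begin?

Taking 7-note groups, the heads are G4, E4, C#4: the pattern moves down a 3rd.
Extending the heads down a 3rd: A3 → F#3.

F#3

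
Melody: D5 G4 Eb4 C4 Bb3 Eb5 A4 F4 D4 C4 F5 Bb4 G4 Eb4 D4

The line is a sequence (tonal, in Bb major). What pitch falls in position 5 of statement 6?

The unit is 5 notes. Position-5 pitches of the 3 shown cells: Bb3, C4, D4.
Each moves up a 2nd. Continuing: Eb4 → F4 → G4.

G4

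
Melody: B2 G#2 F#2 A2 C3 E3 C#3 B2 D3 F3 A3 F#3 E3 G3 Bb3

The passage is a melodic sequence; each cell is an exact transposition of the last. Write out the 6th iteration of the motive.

Unit = 5 notes; the statements start on B2, E3, A3, moving up a 4th each time.
Extending up a 4th: D4 → G4 → C5.
So cell 6 is C5 A4 G4 Bb4 Db5.

C5 A4 G4 Bb4 Db5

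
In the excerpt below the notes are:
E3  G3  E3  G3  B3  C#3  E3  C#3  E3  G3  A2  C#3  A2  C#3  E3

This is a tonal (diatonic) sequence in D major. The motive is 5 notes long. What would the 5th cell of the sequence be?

Taking 5-note groups, the heads are E3, C#3, A2: the pattern moves down a 3rd.
Continuing the starts: F#2 → D2.
So cell 5 is D2 F#2 D2 F#2 A2.

D2 F#2 D2 F#2 A2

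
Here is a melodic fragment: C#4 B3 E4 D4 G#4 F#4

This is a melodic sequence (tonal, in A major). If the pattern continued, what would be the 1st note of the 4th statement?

B4

Grouping in 2s, the 1st note of each cell is C#4, E4, G#4.
One more up a 3rd gives B4.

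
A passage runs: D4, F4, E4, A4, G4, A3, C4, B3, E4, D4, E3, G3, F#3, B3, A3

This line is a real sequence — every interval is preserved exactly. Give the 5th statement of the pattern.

Unit = 5 notes; the statements start on D4, A3, E3, moving down a 4th each time.
Continuing the starts: B2 → F#2.
So cell 5 is F#2 A2 G#2 C#3 B2.

F#2 A2 G#2 C#3 B2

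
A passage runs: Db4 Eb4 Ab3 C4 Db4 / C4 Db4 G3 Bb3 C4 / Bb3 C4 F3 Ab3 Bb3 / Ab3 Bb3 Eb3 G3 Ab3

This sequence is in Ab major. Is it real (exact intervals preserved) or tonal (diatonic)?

tonal

Every note is diatonic to Ab major.
Cell 1 has +2 semitones from note 1 to 2, but cell 2 has +1 — the interval quality changes while the contour stays the same, which is the hallmark of a tonal sequence.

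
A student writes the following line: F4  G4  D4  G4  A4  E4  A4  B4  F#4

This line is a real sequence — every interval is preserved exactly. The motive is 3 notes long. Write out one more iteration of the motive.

Unit = 3 notes; the statements start on F4, G4, A4, moving up a 2nd each time.
So cell 4 is B4 C#5 G#4.

B4 C#5 G#4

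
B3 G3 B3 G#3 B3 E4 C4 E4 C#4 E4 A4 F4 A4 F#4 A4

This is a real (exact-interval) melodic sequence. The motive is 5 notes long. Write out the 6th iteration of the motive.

C6 Ab5 C6 A5 C6

Taking 5-note groups, the heads are B3, E4, A4: the pattern moves up a 4th.
Continuing the starts: D5 → G5 → C6.
From C6 the exact shape gives C6 Ab5 C6 A5 C6.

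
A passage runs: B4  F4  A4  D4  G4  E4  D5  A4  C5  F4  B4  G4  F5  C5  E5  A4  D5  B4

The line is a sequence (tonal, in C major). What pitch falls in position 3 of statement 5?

B5

Grouping in 6s, the 3rd note of each cell is A4, C5, E5.
Each moves up a 3rd. Continuing: G5 → B5.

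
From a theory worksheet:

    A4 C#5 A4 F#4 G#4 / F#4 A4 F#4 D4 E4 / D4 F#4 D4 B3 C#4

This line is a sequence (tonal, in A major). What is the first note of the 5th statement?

G#3

The 5-note cells begin on A4, F#4, D4 — each down a 3rd from the last.
Continuing: B3 → G#3. Statement 5 starts on G#3.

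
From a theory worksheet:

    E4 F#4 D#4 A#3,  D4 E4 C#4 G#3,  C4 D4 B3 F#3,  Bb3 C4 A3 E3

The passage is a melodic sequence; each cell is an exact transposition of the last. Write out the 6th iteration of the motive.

Taking 4-note groups, the heads are E4, D4, C4, Bb3: the pattern moves down a 2nd.
Extending down a 2nd: Ab3 → Gb3.
From Gb3 the exact shape gives Gb3 Ab3 F3 C3.

Gb3 Ab3 F3 C3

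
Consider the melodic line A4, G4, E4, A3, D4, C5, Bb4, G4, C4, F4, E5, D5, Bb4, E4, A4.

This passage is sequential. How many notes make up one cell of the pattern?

Try groups of 5 (3 cells in 15 notes):
A4 G4 E4 A3 D4 | C5 Bb4 G4 C4 F4 | E5 D5 Bb4 E4 A4
Every group is a transposition up a 3rd of the one before; no shorter unit works.

5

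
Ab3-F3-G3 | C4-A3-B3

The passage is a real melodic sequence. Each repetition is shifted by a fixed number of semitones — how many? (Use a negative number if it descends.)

With a 3-note motive the entries are Ab3, C4, each up a 3rd from the previous.
Counting half-steps from Ab3 to C4: 4.

4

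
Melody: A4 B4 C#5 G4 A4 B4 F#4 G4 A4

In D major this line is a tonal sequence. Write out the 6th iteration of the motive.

The 3-note cells begin on A4, G4, F#4 — each down a 2nd from the last.
Extending down a 2nd: E4 → D4 → C#4.
So cell 6 is C#4 D4 E4.

C#4 D4 E4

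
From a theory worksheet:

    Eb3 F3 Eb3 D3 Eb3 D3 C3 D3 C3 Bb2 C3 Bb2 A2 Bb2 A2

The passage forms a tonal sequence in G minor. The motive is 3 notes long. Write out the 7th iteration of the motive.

With a 3-note motive the entries are Eb3, D3, C3, Bb2, A2, each down a 2nd from the previous.
Carrying on: G2 → F2.
So cell 7 is F2 G2 F2.

F2 G2 F2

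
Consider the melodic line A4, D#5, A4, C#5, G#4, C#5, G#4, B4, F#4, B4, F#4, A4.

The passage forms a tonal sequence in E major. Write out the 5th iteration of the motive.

Unit = 4 notes; the statements start on A4, G#4, F#4, moving down a 2nd each time.
Continuing the starts: E4 → D#4.
So cell 5 is D#4 G#4 D#4 F#4.

D#4 G#4 D#4 F#4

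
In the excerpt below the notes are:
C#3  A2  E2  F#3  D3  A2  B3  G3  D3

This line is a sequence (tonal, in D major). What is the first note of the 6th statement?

D5

Taking 3-note groups, the heads are C#3, F#3, B3: the pattern moves up a 4th.
Continuing: E4 → A4 → D5. Statement 6 starts on D5.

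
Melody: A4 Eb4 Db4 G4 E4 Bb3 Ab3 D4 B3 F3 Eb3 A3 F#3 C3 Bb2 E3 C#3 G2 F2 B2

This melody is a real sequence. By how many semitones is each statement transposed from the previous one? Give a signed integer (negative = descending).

With a 4-note motive the entries are A4, E4, B3, F#3, C#3, each down a 4th from the previous.
A4→E4 is 64 − 69 = -5 semitones.

-5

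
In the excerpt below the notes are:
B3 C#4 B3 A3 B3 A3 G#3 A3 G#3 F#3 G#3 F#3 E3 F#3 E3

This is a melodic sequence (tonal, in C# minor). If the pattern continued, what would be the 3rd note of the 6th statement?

D#3

Grouping in 3s, the 3rd note of each cell is B3, A3, G#3, F#3, E3.
Each moves down a 2nd; the next is D#3.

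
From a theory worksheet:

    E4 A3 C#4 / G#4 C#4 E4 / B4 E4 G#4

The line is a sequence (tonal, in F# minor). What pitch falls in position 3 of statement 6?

F#5

With 3-note cells, note 3 of each statement runs C#4, E4, G#4.
Each moves up a 3rd. Continuing: B4 → D5 → F#5.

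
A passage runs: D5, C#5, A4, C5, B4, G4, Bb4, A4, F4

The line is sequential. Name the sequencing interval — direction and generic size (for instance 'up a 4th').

down a 2nd

With a 3-note motive the entries are D5, C5, Bb4, each down a 2nd from the previous.
From D5 to C5: down a 2nd.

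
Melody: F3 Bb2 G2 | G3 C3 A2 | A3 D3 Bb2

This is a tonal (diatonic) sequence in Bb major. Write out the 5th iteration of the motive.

Taking 3-note groups, the heads are F3, G3, A3: the pattern moves up a 2nd.
Extending up a 2nd: Bb3 → C4.
From C4 the diatonic shape gives C4 F3 D3.

C4 F3 D3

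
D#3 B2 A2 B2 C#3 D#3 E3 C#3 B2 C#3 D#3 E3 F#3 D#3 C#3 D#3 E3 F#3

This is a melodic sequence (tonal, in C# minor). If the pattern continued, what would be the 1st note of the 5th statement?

Grouping in 6s, the 1st note of each cell is D#3, E3, F#3.
Carrying that up a 2nd forward: G#3 → A3.

A3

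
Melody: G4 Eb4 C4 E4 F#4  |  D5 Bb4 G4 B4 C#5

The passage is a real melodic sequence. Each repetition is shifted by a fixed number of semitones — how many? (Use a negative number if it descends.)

7

With a 5-note motive the entries are G4, D5, each up a 5th from the previous.
G4 to D5 spans +7 semitones.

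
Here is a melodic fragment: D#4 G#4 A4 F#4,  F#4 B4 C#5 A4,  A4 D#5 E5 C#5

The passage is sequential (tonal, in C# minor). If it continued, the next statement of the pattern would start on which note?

C#5

The 4-note cells begin on D#4, F#4, A4 — each up a 3rd from the last.
One more step up a 3rd gives C#5.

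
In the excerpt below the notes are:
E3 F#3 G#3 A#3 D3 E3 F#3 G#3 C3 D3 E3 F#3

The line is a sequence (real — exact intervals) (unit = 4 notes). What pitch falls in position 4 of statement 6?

With 4-note cells, note 4 of each statement runs A#3, G#3, F#3.
Extending down a 2nd: E3 → D3 → C3.

C3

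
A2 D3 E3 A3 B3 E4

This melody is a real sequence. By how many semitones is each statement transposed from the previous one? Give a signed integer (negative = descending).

7

With a 2-note motive the entries are A2, E3, B3, each up a 5th from the previous.
A2 to E3 spans +7 semitones.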